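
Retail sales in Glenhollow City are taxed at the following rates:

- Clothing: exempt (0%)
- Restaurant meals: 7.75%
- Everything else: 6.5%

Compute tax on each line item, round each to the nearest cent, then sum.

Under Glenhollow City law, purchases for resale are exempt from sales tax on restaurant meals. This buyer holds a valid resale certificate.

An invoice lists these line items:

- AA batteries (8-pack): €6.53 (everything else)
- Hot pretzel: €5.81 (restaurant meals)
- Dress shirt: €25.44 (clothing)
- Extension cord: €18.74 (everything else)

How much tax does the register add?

AA batteries (8-pack) €6.53: everything else → 6.5% → €0.42
Hot pretzel €5.81: restaurant meals, buyer-exempt → 0% → €0.00
Dress shirt €25.44: clothing → 0% → €0.00
Extension cord €18.74: everything else → 6.5% → €1.22
Total tax = €0.42 + €1.22 = €1.64

€1.64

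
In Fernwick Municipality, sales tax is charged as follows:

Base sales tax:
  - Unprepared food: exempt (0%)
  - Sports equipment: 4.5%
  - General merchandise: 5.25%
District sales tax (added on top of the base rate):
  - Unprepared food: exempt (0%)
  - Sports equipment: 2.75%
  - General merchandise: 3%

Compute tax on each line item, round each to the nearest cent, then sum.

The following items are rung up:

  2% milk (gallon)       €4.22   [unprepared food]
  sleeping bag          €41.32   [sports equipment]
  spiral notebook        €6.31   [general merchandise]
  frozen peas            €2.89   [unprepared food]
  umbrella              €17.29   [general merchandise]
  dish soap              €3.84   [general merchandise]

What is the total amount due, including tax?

2% milk (gallon) €4.22: unprepared food → 0% + 0% district = 0% → €0.00
Sleeping bag €41.32: sports equipment → 4.5% + 2.75% district = 7.25% → €3.00
Spiral notebook €6.31: general merchandise → 5.25% + 3% district = 8.25% → €0.52
Frozen peas €2.89: unprepared food → 0% + 0% district = 0% → €0.00
Umbrella €17.29: general merchandise → 5.25% + 3% district = 8.25% → €1.43
Dish soap €3.84: general merchandise → 5.25% + 3% district = 8.25% → €0.32
Subtotal = €75.87; tax = €5.27; total due = €81.14

€81.14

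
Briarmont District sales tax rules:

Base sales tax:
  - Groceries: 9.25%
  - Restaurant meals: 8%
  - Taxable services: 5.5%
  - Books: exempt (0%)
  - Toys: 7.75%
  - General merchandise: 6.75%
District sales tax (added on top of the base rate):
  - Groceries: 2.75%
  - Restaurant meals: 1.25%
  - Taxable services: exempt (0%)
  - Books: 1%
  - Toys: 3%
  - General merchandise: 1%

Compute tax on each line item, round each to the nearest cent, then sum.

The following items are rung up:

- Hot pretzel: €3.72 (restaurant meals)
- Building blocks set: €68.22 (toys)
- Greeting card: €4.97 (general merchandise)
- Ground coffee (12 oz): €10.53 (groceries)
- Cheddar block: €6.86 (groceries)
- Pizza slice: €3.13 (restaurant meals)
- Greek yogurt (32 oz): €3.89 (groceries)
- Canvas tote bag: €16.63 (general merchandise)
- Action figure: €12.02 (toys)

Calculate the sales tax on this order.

€13.48

Hot pretzel €3.72: restaurant meals → 8% + 1.25% district = 9.25% → €0.34
Building blocks set €68.22: toys → 7.75% + 3% district = 10.75% → €7.33
Greeting card €4.97: general merchandise → 6.75% + 1% district = 7.75% → €0.39
Ground coffee (12 oz) €10.53: groceries → 9.25% + 2.75% district = 12% → €1.26
Cheddar block €6.86: groceries → 9.25% + 2.75% district = 12% → €0.82
Pizza slice €3.13: restaurant meals → 8% + 1.25% district = 9.25% → €0.29
Greek yogurt (32 oz) €3.89: groceries → 9.25% + 2.75% district = 12% → €0.47
Canvas tote bag €16.63: general merchandise → 6.75% + 1% district = 7.75% → €1.29
Action figure €12.02: toys → 7.75% + 3% district = 10.75% → €1.29
Total tax = €0.34 + €7.33 + €0.39 + €1.26 + €0.82 + €0.29 + €0.47 + €1.29 + €1.29 = €13.48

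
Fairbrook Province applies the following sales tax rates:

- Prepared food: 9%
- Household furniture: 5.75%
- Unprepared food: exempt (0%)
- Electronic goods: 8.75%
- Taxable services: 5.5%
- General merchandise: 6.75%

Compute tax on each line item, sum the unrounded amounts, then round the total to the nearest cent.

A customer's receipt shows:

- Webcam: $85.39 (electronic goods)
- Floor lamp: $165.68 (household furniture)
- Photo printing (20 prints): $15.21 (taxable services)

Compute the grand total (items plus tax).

Webcam $85.39: electronic goods → 8.75% → $7.471625
Floor lamp $165.68: household furniture → 5.75% → $9.5266
Photo printing (20 prints) $15.21: taxable services → 5.5% → $0.83655
Subtotal = $266.28; unrounded tax = $17.834775 → $17.83; total due = $284.11

$284.11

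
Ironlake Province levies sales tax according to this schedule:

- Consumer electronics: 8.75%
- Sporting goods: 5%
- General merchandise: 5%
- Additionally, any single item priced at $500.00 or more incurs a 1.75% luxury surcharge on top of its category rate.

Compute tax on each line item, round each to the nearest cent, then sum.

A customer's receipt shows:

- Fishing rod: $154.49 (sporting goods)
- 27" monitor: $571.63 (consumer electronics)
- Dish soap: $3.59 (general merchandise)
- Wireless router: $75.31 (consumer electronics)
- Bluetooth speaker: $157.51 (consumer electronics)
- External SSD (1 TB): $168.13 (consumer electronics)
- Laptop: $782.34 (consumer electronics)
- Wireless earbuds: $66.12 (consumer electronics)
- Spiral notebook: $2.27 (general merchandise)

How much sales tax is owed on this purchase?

$191.05

Fishing rod $154.49: sporting goods → 5% → $7.72
27" monitor $571.63: consumer electronics → 8.75% + 1.75% surcharge = 10.5% → $60.02
Dish soap $3.59: general merchandise → 5% → $0.18
Wireless router $75.31: consumer electronics → 8.75% → $6.59
Bluetooth speaker $157.51: consumer electronics → 8.75% → $13.78
External SSD (1 TB) $168.13: consumer electronics → 8.75% → $14.71
Laptop $782.34: consumer electronics → 8.75% + 1.75% surcharge = 10.5% → $82.15
Wireless earbuds $66.12: consumer electronics → 8.75% → $5.79
Spiral notebook $2.27: general merchandise → 5% → $0.11
Total tax = $7.72 + $60.02 + $0.18 + $6.59 + $13.78 + $14.71 + $82.15 + $5.79 + $0.11 = $191.05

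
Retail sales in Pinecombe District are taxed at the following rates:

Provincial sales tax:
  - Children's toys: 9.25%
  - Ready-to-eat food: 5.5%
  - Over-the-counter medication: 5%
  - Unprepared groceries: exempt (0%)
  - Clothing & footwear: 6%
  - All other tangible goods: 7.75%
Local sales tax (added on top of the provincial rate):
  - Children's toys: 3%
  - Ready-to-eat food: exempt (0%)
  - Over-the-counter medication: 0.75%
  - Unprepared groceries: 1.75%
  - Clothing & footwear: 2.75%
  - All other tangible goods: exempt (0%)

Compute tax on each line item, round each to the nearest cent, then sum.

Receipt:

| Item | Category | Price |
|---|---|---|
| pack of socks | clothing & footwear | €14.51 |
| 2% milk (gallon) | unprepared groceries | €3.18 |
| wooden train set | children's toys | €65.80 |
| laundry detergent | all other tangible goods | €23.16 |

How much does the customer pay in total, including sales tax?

€117.83

Pack of socks €14.51: clothing & footwear → 6% + 2.75% local = 8.75% → €1.27
2% milk (gallon) €3.18: unprepared groceries → 0% + 1.75% local = 1.75% → €0.06
Wooden train set €65.80: children's toys → 9.25% + 3% local = 12.25% → €8.06
Laundry detergent €23.16: all other tangible goods → 7.75% + 0% local = 7.75% → €1.79
Subtotal = €106.65; tax = €11.18; total due = €117.83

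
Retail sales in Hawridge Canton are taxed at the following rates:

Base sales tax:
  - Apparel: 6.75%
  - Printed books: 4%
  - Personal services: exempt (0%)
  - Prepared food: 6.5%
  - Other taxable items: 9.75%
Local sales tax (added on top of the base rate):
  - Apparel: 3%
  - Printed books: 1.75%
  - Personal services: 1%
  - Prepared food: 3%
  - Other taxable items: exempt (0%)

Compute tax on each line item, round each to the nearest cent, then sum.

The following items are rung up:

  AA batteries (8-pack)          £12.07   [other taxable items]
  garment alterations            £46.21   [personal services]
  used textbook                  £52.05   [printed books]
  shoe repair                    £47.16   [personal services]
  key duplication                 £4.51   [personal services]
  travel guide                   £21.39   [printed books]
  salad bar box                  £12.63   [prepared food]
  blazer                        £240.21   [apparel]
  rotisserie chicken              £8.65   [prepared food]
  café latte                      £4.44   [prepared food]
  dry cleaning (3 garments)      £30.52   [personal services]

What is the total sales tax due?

AA batteries (8-pack) £12.07: other taxable items → 9.75% + 0% local = 9.75% → £1.18
Garment alterations £46.21: personal services → 0% + 1% local = 1% → £0.46
Used textbook £52.05: printed books → 4% + 1.75% local = 5.75% → £2.99
Shoe repair £47.16: personal services → 0% + 1% local = 1% → £0.47
Key duplication £4.51: personal services → 0% + 1% local = 1% → £0.05
Travel guide £21.39: printed books → 4% + 1.75% local = 5.75% → £1.23
Salad bar box £12.63: prepared food → 6.5% + 3% local = 9.5% → £1.20
Blazer £240.21: apparel → 6.75% + 3% local = 9.75% → £23.42
Rotisserie chicken £8.65: prepared food → 6.5% + 3% local = 9.5% → £0.82
Café latte £4.44: prepared food → 6.5% + 3% local = 9.5% → £0.42
Dry cleaning (3 garments) £30.52: personal services → 0% + 1% local = 1% → £0.31
Total tax = £1.18 + £0.46 + £2.99 + £0.47 + £0.05 + £1.23 + £1.20 + £23.42 + £0.82 + £0.42 + £0.31 = £32.55

£32.55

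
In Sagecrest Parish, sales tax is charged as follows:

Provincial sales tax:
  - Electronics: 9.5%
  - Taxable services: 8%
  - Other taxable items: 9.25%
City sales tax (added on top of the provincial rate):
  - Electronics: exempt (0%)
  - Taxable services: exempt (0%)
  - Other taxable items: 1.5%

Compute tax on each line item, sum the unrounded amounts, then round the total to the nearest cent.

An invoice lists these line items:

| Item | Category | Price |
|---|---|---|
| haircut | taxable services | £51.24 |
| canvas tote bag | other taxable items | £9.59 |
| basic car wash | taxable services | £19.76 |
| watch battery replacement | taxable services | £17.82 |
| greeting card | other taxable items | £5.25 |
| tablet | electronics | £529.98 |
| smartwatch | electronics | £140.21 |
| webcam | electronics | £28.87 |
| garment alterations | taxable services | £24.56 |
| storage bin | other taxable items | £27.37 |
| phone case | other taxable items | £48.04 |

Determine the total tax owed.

£85.18

Haircut £51.24: taxable services → 8% + 0% city = 8% → £4.0992
Canvas tote bag £9.59: other taxable items → 9.25% + 1.5% city = 10.75% → £1.030925
Basic car wash £19.76: taxable services → 8% + 0% city = 8% → £1.5808
Watch battery replacement £17.82: taxable services → 8% + 0% city = 8% → £1.4256
Greeting card £5.25: other taxable items → 9.25% + 1.5% city = 10.75% → £0.564375
Tablet £529.98: electronics → 9.5% + 0% city = 9.5% → £50.3481
Smartwatch £140.21: electronics → 9.5% + 0% city = 9.5% → £13.31995
Webcam £28.87: electronics → 9.5% + 0% city = 9.5% → £2.74265
Garment alterations £24.56: taxable services → 8% + 0% city = 8% → £1.9648
Storage bin £27.37: other taxable items → 9.25% + 1.5% city = 10.75% → £2.942275
Phone case £48.04: other taxable items → 9.25% + 1.5% city = 10.75% → £5.1643
Unrounded tax sum = £85.182975 → £85.18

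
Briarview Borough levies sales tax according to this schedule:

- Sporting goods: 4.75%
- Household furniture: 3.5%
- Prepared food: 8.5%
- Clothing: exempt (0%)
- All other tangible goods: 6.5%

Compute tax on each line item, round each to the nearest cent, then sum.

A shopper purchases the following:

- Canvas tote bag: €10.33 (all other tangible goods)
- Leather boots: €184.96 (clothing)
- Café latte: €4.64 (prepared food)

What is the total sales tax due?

Canvas tote bag €10.33: all other tangible goods → 6.5% → €0.67
Leather boots €184.96: clothing → 0% → €0.00
Café latte €4.64: prepared food → 8.5% → €0.39
Total tax = €0.67 + €0.39 = €1.06

€1.06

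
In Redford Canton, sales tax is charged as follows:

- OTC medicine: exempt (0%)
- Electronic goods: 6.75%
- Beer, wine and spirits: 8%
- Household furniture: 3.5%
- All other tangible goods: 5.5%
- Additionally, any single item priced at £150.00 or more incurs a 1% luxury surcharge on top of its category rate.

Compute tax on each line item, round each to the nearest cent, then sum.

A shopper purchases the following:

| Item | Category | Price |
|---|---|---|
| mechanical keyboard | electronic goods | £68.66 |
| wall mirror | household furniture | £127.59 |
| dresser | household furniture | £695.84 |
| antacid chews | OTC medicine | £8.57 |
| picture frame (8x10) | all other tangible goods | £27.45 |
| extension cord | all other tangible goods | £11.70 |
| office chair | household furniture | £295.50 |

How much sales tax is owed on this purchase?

£55.86

Mechanical keyboard £68.66: electronic goods → 6.75% → £4.63
Wall mirror £127.59: household furniture → 3.5% → £4.47
Dresser £695.84: household furniture → 3.5% + 1% surcharge = 4.5% → £31.31
Antacid chews £8.57: OTC medicine → 0% → £0.00
Picture frame (8x10) £27.45: all other tangible goods → 5.5% → £1.51
Extension cord £11.70: all other tangible goods → 5.5% → £0.64
Office chair £295.50: household furniture → 3.5% + 1% surcharge = 4.5% → £13.30
Total tax = £4.63 + £4.47 + £31.31 + £1.51 + £0.64 + £13.30 = £55.86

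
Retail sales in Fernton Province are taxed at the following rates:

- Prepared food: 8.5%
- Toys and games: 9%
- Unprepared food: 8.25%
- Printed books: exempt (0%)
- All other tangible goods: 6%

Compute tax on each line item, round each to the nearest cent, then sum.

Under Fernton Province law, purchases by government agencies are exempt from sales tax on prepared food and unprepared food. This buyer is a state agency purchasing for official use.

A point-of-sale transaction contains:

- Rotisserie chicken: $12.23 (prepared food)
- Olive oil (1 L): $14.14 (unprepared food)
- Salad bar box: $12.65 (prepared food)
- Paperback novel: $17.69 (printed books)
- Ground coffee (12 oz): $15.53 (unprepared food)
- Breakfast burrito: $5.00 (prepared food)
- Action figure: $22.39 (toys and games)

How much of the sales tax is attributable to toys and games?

$2.02

Action figure $22.39: toys and games → 9% → $2.02
Tax on toys and games = $2.02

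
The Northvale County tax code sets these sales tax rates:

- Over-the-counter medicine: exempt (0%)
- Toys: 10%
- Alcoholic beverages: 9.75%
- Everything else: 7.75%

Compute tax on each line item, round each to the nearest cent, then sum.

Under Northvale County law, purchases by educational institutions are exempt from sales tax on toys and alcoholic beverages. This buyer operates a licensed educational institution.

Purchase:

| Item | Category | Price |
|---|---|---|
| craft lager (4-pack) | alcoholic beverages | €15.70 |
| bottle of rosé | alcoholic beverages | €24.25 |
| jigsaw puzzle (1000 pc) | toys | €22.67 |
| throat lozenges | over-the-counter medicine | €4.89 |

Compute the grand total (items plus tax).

€67.51

Craft lager (4-pack) €15.70: alcoholic beverages, buyer-exempt → 0% → €0.00
Bottle of rosé €24.25: alcoholic beverages, buyer-exempt → 0% → €0.00
Jigsaw puzzle (1000 pc) €22.67: toys, buyer-exempt → 0% → €0.00
Throat lozenges €4.89: over-the-counter medicine → 0% → €0.00
Subtotal = €67.51; tax = €0.00; total due = €67.51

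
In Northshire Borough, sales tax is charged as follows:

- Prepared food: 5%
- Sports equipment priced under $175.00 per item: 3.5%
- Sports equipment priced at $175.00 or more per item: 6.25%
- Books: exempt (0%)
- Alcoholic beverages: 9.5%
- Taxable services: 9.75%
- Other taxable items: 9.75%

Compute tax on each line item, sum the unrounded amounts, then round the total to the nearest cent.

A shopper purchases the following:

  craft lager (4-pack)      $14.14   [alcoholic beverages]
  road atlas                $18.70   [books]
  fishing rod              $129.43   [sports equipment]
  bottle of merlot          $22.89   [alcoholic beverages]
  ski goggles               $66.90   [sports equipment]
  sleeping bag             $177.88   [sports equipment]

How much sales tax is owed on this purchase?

Craft lager (4-pack) $14.14: alcoholic beverages → 9.5% → $1.3433
Road atlas $18.70: books → 0% → $0.00
Fishing rod $129.43: sports equipment, under $175.00 → 3.5% → $4.53005
Bottle of merlot $22.89: alcoholic beverages → 9.5% → $2.17455
Ski goggles $66.90: sports equipment, under $175.00 → 3.5% → $2.3415
Sleeping bag $177.88: sports equipment, $175.00 or more → 6.25% → $11.1175
Unrounded tax sum = $21.5069 → $21.51

$21.51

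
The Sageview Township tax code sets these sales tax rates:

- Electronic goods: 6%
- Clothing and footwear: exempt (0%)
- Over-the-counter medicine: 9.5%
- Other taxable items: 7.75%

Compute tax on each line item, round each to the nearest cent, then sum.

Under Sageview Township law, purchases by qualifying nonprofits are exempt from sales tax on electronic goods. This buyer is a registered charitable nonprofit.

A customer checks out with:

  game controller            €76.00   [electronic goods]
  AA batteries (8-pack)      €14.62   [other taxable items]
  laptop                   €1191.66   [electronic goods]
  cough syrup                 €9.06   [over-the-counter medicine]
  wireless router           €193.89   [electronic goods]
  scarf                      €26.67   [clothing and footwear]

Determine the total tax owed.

Game controller €76.00: electronic goods, buyer-exempt → 0% → €0.00
AA batteries (8-pack) €14.62: other taxable items → 7.75% → €1.13
Laptop €1191.66: electronic goods, buyer-exempt → 0% → €0.00
Cough syrup €9.06: over-the-counter medicine → 9.5% → €0.86
Wireless router €193.89: electronic goods, buyer-exempt → 0% → €0.00
Scarf €26.67: clothing and footwear → 0% → €0.00
Total tax = €1.13 + €0.86 = €1.99

€1.99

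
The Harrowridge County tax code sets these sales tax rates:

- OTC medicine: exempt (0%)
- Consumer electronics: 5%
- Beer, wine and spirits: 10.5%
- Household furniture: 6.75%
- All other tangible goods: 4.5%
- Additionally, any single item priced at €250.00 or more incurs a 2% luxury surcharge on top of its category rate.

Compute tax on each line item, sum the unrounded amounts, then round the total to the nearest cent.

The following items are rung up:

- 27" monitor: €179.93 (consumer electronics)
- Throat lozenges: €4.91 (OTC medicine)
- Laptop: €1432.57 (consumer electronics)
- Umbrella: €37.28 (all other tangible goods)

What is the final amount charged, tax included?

€1765.64

27" monitor €179.93: consumer electronics → 5% → €8.9965
Throat lozenges €4.91: OTC medicine → 0% → €0.00
Laptop €1432.57: consumer electronics → 5% + 2% surcharge = 7% → €100.2799
Umbrella €37.28: all other tangible goods → 4.5% → €1.6776
Subtotal = €1654.69; unrounded tax = €110.954 → €110.95; total due = €1765.64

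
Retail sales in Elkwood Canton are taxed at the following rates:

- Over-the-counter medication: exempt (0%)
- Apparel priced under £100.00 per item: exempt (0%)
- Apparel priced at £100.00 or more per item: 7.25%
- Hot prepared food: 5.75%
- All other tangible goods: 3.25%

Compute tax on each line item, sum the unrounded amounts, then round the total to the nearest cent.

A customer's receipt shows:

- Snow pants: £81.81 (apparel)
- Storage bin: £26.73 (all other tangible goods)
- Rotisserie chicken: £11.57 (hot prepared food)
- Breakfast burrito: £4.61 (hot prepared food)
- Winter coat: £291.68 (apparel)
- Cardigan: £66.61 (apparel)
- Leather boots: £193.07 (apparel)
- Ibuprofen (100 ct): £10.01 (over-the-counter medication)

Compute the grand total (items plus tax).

Snow pants £81.81: apparel, under £100.00 → 0% → £0.00
Storage bin £26.73: all other tangible goods → 3.25% → £0.868725
Rotisserie chicken £11.57: hot prepared food → 5.75% → £0.665275
Breakfast burrito £4.61: hot prepared food → 5.75% → £0.265075
Winter coat £291.68: apparel, £100.00 or more → 7.25% → £21.1468
Cardigan £66.61: apparel, under £100.00 → 0% → £0.00
Leather boots £193.07: apparel, £100.00 or more → 7.25% → £13.997575
Ibuprofen (100 ct) £10.01: over-the-counter medication → 0% → £0.00
Subtotal = £686.09; unrounded tax = £36.94345 → £36.94; total due = £723.03

£723.03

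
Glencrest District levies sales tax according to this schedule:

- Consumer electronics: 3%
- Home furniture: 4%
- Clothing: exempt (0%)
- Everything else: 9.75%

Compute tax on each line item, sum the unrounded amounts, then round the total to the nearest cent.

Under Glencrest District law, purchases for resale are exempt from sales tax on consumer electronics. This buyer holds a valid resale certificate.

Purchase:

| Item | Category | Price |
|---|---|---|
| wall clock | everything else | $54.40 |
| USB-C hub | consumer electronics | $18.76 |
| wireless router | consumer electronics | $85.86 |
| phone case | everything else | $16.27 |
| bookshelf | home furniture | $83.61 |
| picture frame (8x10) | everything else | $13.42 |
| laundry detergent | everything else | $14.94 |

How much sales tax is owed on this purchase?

Wall clock $54.40: everything else → 9.75% → $5.304
USB-C hub $18.76: consumer electronics, buyer-exempt → 0% → $0.00
Wireless router $85.86: consumer electronics, buyer-exempt → 0% → $0.00
Phone case $16.27: everything else → 9.75% → $1.586325
Bookshelf $83.61: home furniture → 4% → $3.3444
Picture frame (8x10) $13.42: everything else → 9.75% → $1.30845
Laundry detergent $14.94: everything else → 9.75% → $1.45665
Unrounded tax sum = $12.999825 → $13.00

$13.00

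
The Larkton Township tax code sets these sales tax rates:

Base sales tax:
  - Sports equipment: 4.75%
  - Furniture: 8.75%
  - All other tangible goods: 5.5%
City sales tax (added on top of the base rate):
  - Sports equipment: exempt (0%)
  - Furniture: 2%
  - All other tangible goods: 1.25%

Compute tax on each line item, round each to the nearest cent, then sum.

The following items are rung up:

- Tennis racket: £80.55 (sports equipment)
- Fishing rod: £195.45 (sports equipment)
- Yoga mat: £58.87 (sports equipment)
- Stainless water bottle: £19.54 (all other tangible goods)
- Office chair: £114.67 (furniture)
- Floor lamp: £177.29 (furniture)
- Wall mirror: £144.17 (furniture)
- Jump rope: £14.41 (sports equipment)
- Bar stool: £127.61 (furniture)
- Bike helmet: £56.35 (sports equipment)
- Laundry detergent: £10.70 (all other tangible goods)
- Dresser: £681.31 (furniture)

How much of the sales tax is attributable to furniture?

£133.85

Office chair £114.67: furniture → 8.75% + 2% city = 10.75% → £12.33
Floor lamp £177.29: furniture → 8.75% + 2% city = 10.75% → £19.06
Wall mirror £144.17: furniture → 8.75% + 2% city = 10.75% → £15.50
Bar stool £127.61: furniture → 8.75% + 2% city = 10.75% → £13.72
Dresser £681.31: furniture → 8.75% + 2% city = 10.75% → £73.24
Tax on furniture = £12.33 + £19.06 + £15.50 + £13.72 + £73.24 = £133.85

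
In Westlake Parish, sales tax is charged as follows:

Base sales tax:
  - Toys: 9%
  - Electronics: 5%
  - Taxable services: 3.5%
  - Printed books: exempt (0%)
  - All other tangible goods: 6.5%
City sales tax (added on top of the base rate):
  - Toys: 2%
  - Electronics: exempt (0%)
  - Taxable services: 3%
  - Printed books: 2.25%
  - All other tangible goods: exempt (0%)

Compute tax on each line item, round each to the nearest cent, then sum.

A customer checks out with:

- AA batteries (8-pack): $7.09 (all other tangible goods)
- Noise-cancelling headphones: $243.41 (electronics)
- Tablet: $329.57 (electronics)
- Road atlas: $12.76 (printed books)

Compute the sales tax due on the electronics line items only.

$28.65

Noise-cancelling headphones $243.41: electronics → 5% + 0% city = 5% → $12.17
Tablet $329.57: electronics → 5% + 0% city = 5% → $16.48
Tax on electronics = $12.17 + $16.48 = $28.65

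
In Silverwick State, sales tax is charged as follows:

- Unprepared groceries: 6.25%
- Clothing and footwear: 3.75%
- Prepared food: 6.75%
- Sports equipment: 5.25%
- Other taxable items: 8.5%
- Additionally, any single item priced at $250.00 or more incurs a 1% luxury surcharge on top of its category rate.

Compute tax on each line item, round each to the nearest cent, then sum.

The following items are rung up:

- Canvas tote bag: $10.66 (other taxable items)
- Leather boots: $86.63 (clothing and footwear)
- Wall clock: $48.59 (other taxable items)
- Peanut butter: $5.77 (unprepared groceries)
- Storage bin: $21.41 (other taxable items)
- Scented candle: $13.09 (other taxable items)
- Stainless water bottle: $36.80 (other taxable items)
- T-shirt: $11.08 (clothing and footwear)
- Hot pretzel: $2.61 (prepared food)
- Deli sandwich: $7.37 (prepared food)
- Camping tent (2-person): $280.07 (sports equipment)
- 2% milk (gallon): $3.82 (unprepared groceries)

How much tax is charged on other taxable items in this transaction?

$11.10

Canvas tote bag $10.66: other taxable items → 8.5% → $0.91
Wall clock $48.59: other taxable items → 8.5% → $4.13
Storage bin $21.41: other taxable items → 8.5% → $1.82
Scented candle $13.09: other taxable items → 8.5% → $1.11
Stainless water bottle $36.80: other taxable items → 8.5% → $3.13
Tax on other taxable items = $0.91 + $4.13 + $1.82 + $1.11 + $3.13 = $11.10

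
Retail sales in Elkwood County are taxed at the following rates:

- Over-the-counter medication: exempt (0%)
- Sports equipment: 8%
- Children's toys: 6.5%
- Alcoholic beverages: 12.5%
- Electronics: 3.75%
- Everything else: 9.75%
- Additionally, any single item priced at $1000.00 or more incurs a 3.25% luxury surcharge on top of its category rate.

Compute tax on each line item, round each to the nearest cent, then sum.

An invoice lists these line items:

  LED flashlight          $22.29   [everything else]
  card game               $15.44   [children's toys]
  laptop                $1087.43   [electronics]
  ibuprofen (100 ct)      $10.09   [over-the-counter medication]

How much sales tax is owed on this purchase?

$79.29

LED flashlight $22.29: everything else → 9.75% → $2.17
Card game $15.44: children's toys → 6.5% → $1.00
Laptop $1087.43: electronics → 3.75% + 3.25% surcharge = 7% → $76.12
Ibuprofen (100 ct) $10.09: over-the-counter medication → 0% → $0.00
Total tax = $2.17 + $1.00 + $76.12 = $79.29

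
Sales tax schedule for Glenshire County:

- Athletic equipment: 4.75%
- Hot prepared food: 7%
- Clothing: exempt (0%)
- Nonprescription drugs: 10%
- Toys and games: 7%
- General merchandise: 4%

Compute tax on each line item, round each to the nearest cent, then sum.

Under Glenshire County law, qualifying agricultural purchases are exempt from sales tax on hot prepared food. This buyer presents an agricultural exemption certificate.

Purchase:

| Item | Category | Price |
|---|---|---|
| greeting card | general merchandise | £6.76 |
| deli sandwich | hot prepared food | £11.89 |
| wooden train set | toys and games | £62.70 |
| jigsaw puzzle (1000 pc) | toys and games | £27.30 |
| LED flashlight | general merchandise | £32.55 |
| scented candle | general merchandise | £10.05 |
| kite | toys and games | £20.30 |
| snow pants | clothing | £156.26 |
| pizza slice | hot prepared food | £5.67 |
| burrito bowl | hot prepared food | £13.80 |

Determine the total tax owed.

Greeting card £6.76: general merchandise → 4% → £0.27
Deli sandwich £11.89: hot prepared food, buyer-exempt → 0% → £0.00
Wooden train set £62.70: toys and games → 7% → £4.39
Jigsaw puzzle (1000 pc) £27.30: toys and games → 7% → £1.91
LED flashlight £32.55: general merchandise → 4% → £1.30
Scented candle £10.05: general merchandise → 4% → £0.40
Kite £20.30: toys and games → 7% → £1.42
Snow pants £156.26: clothing → 0% → £0.00
Pizza slice £5.67: hot prepared food, buyer-exempt → 0% → £0.00
Burrito bowl £13.80: hot prepared food, buyer-exempt → 0% → £0.00
Total tax = £0.27 + £4.39 + £1.91 + £1.30 + £0.40 + £1.42 = £9.69

£9.69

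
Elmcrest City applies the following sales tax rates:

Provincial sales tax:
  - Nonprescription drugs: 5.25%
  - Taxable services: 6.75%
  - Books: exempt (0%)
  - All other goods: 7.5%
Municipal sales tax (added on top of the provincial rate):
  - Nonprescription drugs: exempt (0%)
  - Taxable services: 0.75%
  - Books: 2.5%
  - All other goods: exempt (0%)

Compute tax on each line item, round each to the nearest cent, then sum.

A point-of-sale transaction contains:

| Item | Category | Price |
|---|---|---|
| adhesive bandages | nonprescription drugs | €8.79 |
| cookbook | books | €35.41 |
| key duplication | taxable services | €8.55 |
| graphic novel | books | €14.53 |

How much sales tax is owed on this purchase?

Adhesive bandages €8.79: nonprescription drugs → 5.25% + 0% municipal = 5.25% → €0.46
Cookbook €35.41: books → 0% + 2.5% municipal = 2.5% → €0.89
Key duplication €8.55: taxable services → 6.75% + 0.75% municipal = 7.5% → €0.64
Graphic novel €14.53: books → 0% + 2.5% municipal = 2.5% → €0.36
Total tax = €0.46 + €0.89 + €0.64 + €0.36 = €2.35

€2.35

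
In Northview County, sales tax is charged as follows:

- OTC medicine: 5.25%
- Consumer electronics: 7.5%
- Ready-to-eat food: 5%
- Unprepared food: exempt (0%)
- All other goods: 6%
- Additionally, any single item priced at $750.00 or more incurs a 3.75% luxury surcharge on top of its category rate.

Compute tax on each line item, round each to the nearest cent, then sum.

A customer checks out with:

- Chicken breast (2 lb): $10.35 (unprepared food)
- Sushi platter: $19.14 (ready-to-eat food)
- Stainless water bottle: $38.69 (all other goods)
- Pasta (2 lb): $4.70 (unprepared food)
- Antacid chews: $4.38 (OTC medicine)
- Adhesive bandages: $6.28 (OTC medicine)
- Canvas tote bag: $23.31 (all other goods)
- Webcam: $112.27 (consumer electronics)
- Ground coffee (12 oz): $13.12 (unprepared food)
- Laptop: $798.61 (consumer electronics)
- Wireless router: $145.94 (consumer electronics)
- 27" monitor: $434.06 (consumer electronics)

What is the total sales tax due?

$147.00

Chicken breast (2 lb) $10.35: unprepared food → 0% → $0.00
Sushi platter $19.14: ready-to-eat food → 5% → $0.96
Stainless water bottle $38.69: all other goods → 6% → $2.32
Pasta (2 lb) $4.70: unprepared food → 0% → $0.00
Antacid chews $4.38: OTC medicine → 5.25% → $0.23
Adhesive bandages $6.28: OTC medicine → 5.25% → $0.33
Canvas tote bag $23.31: all other goods → 6% → $1.40
Webcam $112.27: consumer electronics → 7.5% → $8.42
Ground coffee (12 oz) $13.12: unprepared food → 0% → $0.00
Laptop $798.61: consumer electronics → 7.5% + 3.75% surcharge = 11.25% → $89.84
Wireless router $145.94: consumer electronics → 7.5% → $10.95
27" monitor $434.06: consumer electronics → 7.5% → $32.55
Total tax = $0.96 + $2.32 + $0.23 + $0.33 + $1.40 + $8.42 + $89.84 + $10.95 + $32.55 = $147.00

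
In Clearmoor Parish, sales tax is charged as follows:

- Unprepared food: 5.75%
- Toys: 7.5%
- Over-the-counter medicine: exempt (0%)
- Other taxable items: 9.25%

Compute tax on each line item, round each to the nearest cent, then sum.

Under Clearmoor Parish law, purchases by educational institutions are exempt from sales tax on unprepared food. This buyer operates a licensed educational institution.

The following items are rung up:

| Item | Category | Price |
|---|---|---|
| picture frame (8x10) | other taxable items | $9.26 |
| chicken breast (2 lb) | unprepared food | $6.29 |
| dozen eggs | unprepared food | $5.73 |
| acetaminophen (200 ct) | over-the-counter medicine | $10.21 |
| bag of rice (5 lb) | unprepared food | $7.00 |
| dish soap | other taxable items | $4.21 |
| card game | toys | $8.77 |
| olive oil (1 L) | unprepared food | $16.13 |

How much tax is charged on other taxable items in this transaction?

$1.25

Picture frame (8x10) $9.26: other taxable items → 9.25% → $0.86
Dish soap $4.21: other taxable items → 9.25% → $0.39
Tax on other taxable items = $0.86 + $0.39 = $1.25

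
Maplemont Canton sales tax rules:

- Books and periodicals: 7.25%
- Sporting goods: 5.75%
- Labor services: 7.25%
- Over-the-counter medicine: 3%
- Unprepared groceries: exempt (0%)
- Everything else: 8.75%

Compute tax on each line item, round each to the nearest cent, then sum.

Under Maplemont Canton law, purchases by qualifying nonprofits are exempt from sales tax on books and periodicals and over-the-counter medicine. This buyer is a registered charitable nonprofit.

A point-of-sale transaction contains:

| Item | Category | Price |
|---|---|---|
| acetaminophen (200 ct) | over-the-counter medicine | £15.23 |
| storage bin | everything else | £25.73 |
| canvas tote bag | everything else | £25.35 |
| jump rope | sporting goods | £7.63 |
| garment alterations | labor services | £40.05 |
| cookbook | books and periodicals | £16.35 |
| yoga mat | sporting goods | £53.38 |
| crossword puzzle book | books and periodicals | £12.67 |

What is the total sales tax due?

£10.88

Acetaminophen (200 ct) £15.23: over-the-counter medicine, buyer-exempt → 0% → £0.00
Storage bin £25.73: everything else → 8.75% → £2.25
Canvas tote bag £25.35: everything else → 8.75% → £2.22
Jump rope £7.63: sporting goods → 5.75% → £0.44
Garment alterations £40.05: labor services → 7.25% → £2.90
Cookbook £16.35: books and periodicals, buyer-exempt → 0% → £0.00
Yoga mat £53.38: sporting goods → 5.75% → £3.07
Crossword puzzle book £12.67: books and periodicals, buyer-exempt → 0% → £0.00
Total tax = £2.25 + £2.22 + £0.44 + £2.90 + £3.07 = £10.88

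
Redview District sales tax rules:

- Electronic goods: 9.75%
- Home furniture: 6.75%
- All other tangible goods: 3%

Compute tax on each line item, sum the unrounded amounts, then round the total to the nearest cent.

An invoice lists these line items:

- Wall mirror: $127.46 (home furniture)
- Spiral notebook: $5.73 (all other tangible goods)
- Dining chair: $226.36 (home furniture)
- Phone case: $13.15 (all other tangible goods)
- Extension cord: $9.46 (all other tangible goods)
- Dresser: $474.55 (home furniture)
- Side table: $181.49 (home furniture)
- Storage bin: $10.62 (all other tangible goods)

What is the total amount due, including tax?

$1118.15

Wall mirror $127.46: home furniture → 6.75% → $8.60355
Spiral notebook $5.73: all other tangible goods → 3% → $0.1719
Dining chair $226.36: home furniture → 6.75% → $15.2793
Phone case $13.15: all other tangible goods → 3% → $0.3945
Extension cord $9.46: all other tangible goods → 3% → $0.2838
Dresser $474.55: home furniture → 6.75% → $32.032125
Side table $181.49: home furniture → 6.75% → $12.250575
Storage bin $10.62: all other tangible goods → 3% → $0.3186
Subtotal = $1048.82; unrounded tax = $69.33435 → $69.33; total due = $1118.15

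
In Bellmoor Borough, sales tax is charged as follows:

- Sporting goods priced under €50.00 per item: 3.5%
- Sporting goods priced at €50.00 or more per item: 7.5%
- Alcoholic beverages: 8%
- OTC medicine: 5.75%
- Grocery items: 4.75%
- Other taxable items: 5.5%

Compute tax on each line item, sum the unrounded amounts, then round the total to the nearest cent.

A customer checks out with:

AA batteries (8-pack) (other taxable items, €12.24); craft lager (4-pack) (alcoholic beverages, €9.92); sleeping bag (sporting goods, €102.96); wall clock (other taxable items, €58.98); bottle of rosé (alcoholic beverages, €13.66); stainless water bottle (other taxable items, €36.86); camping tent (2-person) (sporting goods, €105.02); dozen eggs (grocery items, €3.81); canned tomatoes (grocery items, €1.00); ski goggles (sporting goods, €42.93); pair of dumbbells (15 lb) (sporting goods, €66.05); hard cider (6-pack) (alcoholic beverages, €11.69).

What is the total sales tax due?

€31.05

AA batteries (8-pack) €12.24: other taxable items → 5.5% → €0.6732
Craft lager (4-pack) €9.92: alcoholic beverages → 8% → €0.7936
Sleeping bag €102.96: sporting goods, €50.00 or more → 7.5% → €7.722
Wall clock €58.98: other taxable items → 5.5% → €3.2439
Bottle of rosé €13.66: alcoholic beverages → 8% → €1.0928
Stainless water bottle €36.86: other taxable items → 5.5% → €2.0273
Camping tent (2-person) €105.02: sporting goods, €50.00 or more → 7.5% → €7.8765
Dozen eggs €3.81: grocery items → 4.75% → €0.180975
Canned tomatoes €1.00: grocery items → 4.75% → €0.0475
Ski goggles €42.93: sporting goods, under €50.00 → 3.5% → €1.50255
Pair of dumbbells (15 lb) €66.05: sporting goods, €50.00 or more → 7.5% → €4.95375
Hard cider (6-pack) €11.69: alcoholic beverages → 8% → €0.9352
Unrounded tax sum = €31.049275 → €31.05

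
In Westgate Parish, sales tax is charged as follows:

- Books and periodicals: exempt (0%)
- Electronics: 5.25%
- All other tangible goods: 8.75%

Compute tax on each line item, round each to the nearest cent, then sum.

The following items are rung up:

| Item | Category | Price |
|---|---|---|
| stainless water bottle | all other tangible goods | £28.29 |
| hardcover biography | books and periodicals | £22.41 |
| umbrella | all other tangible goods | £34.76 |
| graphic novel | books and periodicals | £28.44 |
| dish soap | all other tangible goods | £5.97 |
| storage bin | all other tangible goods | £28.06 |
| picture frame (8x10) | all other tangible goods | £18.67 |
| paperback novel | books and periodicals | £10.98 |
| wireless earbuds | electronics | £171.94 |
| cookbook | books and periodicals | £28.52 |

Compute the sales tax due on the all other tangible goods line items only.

Stainless water bottle £28.29: all other tangible goods → 8.75% → £2.48
Umbrella £34.76: all other tangible goods → 8.75% → £3.04
Dish soap £5.97: all other tangible goods → 8.75% → £0.52
Storage bin £28.06: all other tangible goods → 8.75% → £2.46
Picture frame (8x10) £18.67: all other tangible goods → 8.75% → £1.63
Tax on all other tangible goods = £2.48 + £3.04 + £0.52 + £2.46 + £1.63 = £10.13

£10.13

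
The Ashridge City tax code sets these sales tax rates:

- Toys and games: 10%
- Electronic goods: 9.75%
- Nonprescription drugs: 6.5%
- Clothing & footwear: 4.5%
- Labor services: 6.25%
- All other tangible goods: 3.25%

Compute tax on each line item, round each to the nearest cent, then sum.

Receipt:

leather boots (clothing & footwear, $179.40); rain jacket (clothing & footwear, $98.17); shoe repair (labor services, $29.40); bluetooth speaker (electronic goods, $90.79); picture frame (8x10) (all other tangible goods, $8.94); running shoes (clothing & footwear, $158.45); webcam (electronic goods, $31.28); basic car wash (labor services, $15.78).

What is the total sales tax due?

Leather boots $179.40: clothing & footwear → 4.5% → $8.07
Rain jacket $98.17: clothing & footwear → 4.5% → $4.42
Shoe repair $29.40: labor services → 6.25% → $1.84
Bluetooth speaker $90.79: electronic goods → 9.75% → $8.85
Picture frame (8x10) $8.94: all other tangible goods → 3.25% → $0.29
Running shoes $158.45: clothing & footwear → 4.5% → $7.13
Webcam $31.28: electronic goods → 9.75% → $3.05
Basic car wash $15.78: labor services → 6.25% → $0.99
Total tax = $8.07 + $4.42 + $1.84 + $8.85 + $0.29 + $7.13 + $3.05 + $0.99 = $34.64

$34.64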